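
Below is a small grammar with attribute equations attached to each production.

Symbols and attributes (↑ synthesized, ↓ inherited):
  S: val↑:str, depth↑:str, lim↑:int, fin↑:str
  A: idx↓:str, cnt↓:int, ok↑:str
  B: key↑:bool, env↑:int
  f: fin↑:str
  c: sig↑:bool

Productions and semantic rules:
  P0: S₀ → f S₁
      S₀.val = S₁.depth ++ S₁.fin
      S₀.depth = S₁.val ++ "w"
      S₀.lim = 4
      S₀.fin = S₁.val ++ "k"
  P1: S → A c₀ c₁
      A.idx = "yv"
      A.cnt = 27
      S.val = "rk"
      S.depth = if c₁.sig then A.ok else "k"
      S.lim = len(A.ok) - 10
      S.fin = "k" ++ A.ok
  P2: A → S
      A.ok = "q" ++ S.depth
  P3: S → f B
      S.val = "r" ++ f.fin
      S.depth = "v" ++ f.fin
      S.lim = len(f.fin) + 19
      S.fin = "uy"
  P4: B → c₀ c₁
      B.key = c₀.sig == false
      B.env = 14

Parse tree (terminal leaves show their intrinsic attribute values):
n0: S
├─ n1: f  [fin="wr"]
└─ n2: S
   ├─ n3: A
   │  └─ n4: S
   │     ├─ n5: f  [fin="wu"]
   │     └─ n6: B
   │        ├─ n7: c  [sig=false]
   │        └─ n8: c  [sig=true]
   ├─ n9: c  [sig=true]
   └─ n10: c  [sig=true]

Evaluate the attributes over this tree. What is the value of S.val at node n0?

1. n1.fin = "wr"  [terminal]
2. n3.idx = "yv"  ["yv"]
3. n3.cnt = 27  [27]
4. n5.fin = "wu"  [terminal]
5. n7.sig = false  [terminal]
6. n8.sig = true  [terminal]
7. n6.key = true  [c₀.sig == false]
8. n6.env = 14  [14]
9. n4.val = "rwu"  ["r" ++ f.fin]
10. n4.depth = "vwu"  ["v" ++ f.fin]
11. n4.lim = 21  [len(f.fin) + 19]
12. n4.fin = "uy"  ["uy"]
13. n3.ok = "qvwu"  ["q" ++ S.depth]
14. n9.sig = true  [terminal]
15. n10.sig = true  [terminal]
16. n2.val = "rk"  ["rk"]
17. n2.depth = "qvwu"  [if c₁.sig then A.ok else "k"]
18. n2.lim = -6  [len(A.ok) - 10]
19. n2.fin = "kqvwu"  ["k" ++ A.ok]
20. n0.val = "qvwukqvwu"  [S₁.depth ++ S₁.fin]
21. n0.depth = "rkw"  [S₁.val ++ "w"]
22. n0.lim = 4  [4]
23. n0.fin = "rkk"  [S₁.val ++ "k"]

"qvwukqvwu"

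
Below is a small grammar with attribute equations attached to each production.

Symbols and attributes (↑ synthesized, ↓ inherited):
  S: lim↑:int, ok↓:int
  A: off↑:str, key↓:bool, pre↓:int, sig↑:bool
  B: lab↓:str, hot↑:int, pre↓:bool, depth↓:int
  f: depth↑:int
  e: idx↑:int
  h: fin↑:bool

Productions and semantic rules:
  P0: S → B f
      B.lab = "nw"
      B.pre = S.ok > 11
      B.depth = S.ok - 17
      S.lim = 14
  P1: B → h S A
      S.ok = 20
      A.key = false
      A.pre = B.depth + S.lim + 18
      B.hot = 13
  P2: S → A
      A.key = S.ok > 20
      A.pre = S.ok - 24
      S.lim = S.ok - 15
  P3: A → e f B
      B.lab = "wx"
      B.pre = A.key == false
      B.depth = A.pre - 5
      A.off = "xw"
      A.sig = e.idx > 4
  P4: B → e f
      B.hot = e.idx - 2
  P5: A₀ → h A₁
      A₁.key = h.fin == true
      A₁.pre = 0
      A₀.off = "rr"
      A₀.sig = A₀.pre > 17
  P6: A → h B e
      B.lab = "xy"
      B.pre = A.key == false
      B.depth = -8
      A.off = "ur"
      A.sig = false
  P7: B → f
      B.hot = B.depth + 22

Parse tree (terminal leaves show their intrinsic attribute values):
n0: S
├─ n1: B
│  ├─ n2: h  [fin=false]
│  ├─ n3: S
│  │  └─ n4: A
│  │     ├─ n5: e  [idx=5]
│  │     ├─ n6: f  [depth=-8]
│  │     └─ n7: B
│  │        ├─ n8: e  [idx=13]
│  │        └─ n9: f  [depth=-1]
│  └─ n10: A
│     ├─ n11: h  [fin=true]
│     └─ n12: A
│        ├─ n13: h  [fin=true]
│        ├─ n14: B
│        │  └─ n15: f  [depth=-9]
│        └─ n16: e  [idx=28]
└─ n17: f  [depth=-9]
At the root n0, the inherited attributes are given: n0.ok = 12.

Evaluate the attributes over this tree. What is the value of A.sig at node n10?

1. n0.ok = 12  [given at root]
2. n1.lab = "nw"  ["nw"]
3. n1.pre = true  [S.ok > 11]
4. n1.depth = -5  [S.ok - 17]
5. n2.fin = false  [terminal]
6. n3.ok = 20  [20]
7. n4.key = false  [S.ok > 20]
8. n4.pre = -4  [S.ok - 24]
9. n5.idx = 5  [terminal]
10. n6.depth = -8  [terminal]
11. n7.lab = "wx"  ["wx"]
12. n7.pre = true  [A.key == false]
13. n7.depth = -9  [A.pre - 5]
14. n8.idx = 13  [terminal]
15. n9.depth = -1  [terminal]
16. n7.hot = 11  [e.idx - 2]
17. n4.off = "xw"  ["xw"]
18. n4.sig = true  [e.idx > 4]
19. n3.lim = 5  [S.ok - 15]
20. n10.key = false  [false]
21. n10.pre = 18  [B.depth + S.lim + 18]
22. n11.fin = true  [terminal]
23. n12.key = true  [h.fin == true]
24. n12.pre = 0  [0]
25. n13.fin = true  [terminal]
26. n14.lab = "xy"  ["xy"]
27. n14.pre = false  [A.key == false]
28. n14.depth = -8  [-8]
29. n15.depth = -9  [terminal]
30. n14.hot = 14  [B.depth + 22]
31. n16.idx = 28  [terminal]
32. n12.off = "ur"  ["ur"]
33. n12.sig = false  [false]
34. n10.off = "rr"  ["rr"]
35. n10.sig = true  [A₀.pre > 17]
36. n1.hot = 13  [13]
37. n17.depth = -9  [terminal]
38. n0.lim = 14  [14]

true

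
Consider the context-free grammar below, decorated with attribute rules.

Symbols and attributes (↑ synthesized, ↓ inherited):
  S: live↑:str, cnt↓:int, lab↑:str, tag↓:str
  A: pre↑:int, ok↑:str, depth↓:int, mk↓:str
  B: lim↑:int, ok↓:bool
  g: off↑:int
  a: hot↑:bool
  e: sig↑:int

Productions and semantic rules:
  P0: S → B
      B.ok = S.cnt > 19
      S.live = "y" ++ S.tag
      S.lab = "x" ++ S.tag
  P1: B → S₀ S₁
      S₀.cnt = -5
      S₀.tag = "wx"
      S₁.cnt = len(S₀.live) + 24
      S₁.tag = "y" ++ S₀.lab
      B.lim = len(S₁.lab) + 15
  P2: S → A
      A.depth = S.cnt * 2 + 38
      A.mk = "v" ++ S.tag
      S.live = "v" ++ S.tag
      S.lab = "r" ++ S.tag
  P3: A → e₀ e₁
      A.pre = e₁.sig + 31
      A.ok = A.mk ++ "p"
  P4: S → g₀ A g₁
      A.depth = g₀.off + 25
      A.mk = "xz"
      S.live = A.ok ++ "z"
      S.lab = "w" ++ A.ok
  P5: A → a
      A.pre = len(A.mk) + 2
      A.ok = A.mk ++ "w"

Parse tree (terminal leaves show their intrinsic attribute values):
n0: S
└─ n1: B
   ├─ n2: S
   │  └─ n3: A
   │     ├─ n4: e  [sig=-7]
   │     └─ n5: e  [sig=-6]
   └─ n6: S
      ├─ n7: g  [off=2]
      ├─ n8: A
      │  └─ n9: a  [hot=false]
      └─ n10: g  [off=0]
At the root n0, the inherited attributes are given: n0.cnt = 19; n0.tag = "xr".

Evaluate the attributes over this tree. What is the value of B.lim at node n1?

1. n0.cnt = 19  [given at root]
2. n0.tag = "xr"  [given at root]
3. n1.ok = false  [S.cnt > 19]
4. n2.cnt = -5  [-5]
5. n2.tag = "wx"  ["wx"]
6. n3.depth = 28  [S.cnt * 2 + 38]
7. n3.mk = "vwx"  ["v" ++ S.tag]
8. n4.sig = -7  [terminal]
9. n5.sig = -6  [terminal]
10. n3.pre = 25  [e₁.sig + 31]
11. n3.ok = "vwxp"  [A.mk ++ "p"]
12. n2.live = "vwx"  ["v" ++ S.tag]
13. n2.lab = "rwx"  ["r" ++ S.tag]
14. n6.cnt = 27  [len(S₀.live) + 24]
15. n6.tag = "yrwx"  ["y" ++ S₀.lab]
16. n7.off = 2  [terminal]
17. n8.depth = 27  [g₀.off + 25]
18. n8.mk = "xz"  ["xz"]
19. n9.hot = false  [terminal]
20. n8.pre = 4  [len(A.mk) + 2]
21. n8.ok = "xzw"  [A.mk ++ "w"]
22. n10.off = 0  [terminal]
23. n6.live = "xzwz"  [A.ok ++ "z"]
24. n6.lab = "wxzw"  ["w" ++ A.ok]
25. n1.lim = 19  [len(S₁.lab) + 15]
26. n0.live = "yxr"  ["y" ++ S.tag]
27. n0.lab = "xxr"  ["x" ++ S.tag]

19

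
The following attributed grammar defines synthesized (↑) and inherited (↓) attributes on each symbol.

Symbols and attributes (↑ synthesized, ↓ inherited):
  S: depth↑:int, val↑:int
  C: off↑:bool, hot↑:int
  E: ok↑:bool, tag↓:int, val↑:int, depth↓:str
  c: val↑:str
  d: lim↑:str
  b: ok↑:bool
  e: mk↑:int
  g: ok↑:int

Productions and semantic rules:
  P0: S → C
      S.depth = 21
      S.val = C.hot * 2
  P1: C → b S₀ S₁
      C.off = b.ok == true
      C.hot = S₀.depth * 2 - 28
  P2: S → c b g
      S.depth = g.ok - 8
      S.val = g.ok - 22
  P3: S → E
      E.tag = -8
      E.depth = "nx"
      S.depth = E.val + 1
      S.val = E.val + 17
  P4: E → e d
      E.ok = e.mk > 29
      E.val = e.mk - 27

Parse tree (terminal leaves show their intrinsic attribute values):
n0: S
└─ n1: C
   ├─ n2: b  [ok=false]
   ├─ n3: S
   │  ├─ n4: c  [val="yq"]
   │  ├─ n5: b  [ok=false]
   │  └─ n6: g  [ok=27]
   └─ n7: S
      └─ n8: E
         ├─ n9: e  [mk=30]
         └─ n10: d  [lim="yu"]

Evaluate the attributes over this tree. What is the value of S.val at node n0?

1. n2.ok = false  [terminal]
2. n4.val = "yq"  [terminal]
3. n5.ok = false  [terminal]
4. n6.ok = 27  [terminal]
5. n3.depth = 19  [g.ok - 8]
6. n3.val = 5  [g.ok - 22]
7. n8.tag = -8  [-8]
8. n8.depth = "nx"  ["nx"]
9. n9.mk = 30  [terminal]
10. n10.lim = "yu"  [terminal]
11. n8.ok = true  [e.mk > 29]
12. n8.val = 3  [e.mk - 27]
13. n7.depth = 4  [E.val + 1]
14. n7.val = 20  [E.val + 17]
15. n1.off = false  [b.ok == true]
16. n1.hot = 10  [S₀.depth * 2 - 28]
17. n0.depth = 21  [21]
18. n0.val = 20  [C.hot * 2]

20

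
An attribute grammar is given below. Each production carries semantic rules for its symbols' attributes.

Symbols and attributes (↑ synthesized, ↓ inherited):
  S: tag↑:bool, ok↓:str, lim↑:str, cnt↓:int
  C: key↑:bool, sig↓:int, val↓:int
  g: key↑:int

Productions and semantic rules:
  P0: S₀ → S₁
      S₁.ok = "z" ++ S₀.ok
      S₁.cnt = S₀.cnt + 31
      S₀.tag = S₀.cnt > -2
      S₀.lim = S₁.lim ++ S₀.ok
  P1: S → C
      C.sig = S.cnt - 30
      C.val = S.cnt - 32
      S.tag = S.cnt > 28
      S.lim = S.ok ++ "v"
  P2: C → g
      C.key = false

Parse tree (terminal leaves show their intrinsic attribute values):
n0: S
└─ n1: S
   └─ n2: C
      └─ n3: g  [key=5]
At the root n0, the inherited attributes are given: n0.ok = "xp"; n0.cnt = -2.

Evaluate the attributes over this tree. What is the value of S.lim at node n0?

"zxpvxp"

1. n0.ok = "xp"  [given at root]
2. n0.cnt = -2  [given at root]
3. n1.ok = "zxp"  ["z" ++ S₀.ok]
4. n1.cnt = 29  [S₀.cnt + 31]
5. n2.sig = -1  [S.cnt - 30]
6. n2.val = -3  [S.cnt - 32]
7. n3.key = 5  [terminal]
8. n2.key = false  [false]
9. n1.tag = true  [S.cnt > 28]
10. n1.lim = "zxpv"  [S.ok ++ "v"]
11. n0.tag = false  [S₀.cnt > -2]
12. n0.lim = "zxpvxp"  [S₁.lim ++ S₀.ok]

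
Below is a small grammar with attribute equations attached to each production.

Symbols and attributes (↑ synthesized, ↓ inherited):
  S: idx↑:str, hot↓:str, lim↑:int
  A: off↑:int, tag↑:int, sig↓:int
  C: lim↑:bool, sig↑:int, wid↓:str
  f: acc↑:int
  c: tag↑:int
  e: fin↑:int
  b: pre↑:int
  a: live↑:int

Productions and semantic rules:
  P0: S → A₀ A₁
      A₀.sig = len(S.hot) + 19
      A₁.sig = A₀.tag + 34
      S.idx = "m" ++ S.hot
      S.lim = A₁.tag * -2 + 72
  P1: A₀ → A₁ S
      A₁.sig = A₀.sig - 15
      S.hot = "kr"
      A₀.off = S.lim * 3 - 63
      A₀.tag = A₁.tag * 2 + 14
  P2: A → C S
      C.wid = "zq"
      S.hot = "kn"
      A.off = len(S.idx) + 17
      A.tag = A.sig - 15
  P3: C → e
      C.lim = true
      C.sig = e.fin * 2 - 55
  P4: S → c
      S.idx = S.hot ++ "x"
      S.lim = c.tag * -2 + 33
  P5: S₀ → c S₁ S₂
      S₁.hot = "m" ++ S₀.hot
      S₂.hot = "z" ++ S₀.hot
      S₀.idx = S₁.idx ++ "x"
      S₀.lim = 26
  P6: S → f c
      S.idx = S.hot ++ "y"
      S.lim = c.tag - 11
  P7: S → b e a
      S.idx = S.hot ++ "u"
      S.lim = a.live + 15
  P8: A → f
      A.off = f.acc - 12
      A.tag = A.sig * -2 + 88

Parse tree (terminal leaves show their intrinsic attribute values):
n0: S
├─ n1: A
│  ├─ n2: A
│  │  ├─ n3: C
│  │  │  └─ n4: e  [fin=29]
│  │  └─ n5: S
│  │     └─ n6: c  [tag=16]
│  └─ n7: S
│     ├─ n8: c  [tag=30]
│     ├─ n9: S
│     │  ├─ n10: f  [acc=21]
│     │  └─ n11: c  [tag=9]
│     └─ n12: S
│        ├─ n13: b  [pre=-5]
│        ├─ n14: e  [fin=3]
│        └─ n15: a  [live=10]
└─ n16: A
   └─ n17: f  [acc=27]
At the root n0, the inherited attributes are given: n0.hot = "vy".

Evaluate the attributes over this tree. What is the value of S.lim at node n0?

1. n0.hot = "vy"  [given at root]
2. n1.sig = 21  [len(S.hot) + 19]
3. n2.sig = 6  [A₀.sig - 15]
4. n3.wid = "zq"  ["zq"]
5. n4.fin = 29  [terminal]
6. n3.lim = true  [true]
7. n3.sig = 3  [e.fin * 2 - 55]
8. n5.hot = "kn"  ["kn"]
9. n6.tag = 16  [terminal]
10. n5.idx = "knx"  [S.hot ++ "x"]
11. n5.lim = 1  [c.tag * -2 + 33]
12. n2.off = 20  [len(S.idx) + 17]
13. n2.tag = -9  [A.sig - 15]
14. n7.hot = "kr"  ["kr"]
15. n8.tag = 30  [terminal]
16. n9.hot = "mkr"  ["m" ++ S₀.hot]
17. n10.acc = 21  [terminal]
18. n11.tag = 9  [terminal]
19. n9.idx = "mkry"  [S.hot ++ "y"]
20. n9.lim = -2  [c.tag - 11]
21. n12.hot = "zkr"  ["z" ++ S₀.hot]
22. n13.pre = -5  [terminal]
23. n14.fin = 3  [terminal]
24. n15.live = 10  [terminal]
25. n12.idx = "zkru"  [S.hot ++ "u"]
26. n12.lim = 25  [a.live + 15]
27. n7.idx = "mkryx"  [S₁.idx ++ "x"]
28. n7.lim = 26  [26]
29. n1.off = 15  [S.lim * 3 - 63]
30. n1.tag = -4  [A₁.tag * 2 + 14]
31. n16.sig = 30  [A₀.tag + 34]
32. n17.acc = 27  [terminal]
33. n16.off = 15  [f.acc - 12]
34. n16.tag = 28  [A.sig * -2 + 88]
35. n0.idx = "mvy"  ["m" ++ S.hot]
36. n0.lim = 16  [A₁.tag * -2 + 72]

16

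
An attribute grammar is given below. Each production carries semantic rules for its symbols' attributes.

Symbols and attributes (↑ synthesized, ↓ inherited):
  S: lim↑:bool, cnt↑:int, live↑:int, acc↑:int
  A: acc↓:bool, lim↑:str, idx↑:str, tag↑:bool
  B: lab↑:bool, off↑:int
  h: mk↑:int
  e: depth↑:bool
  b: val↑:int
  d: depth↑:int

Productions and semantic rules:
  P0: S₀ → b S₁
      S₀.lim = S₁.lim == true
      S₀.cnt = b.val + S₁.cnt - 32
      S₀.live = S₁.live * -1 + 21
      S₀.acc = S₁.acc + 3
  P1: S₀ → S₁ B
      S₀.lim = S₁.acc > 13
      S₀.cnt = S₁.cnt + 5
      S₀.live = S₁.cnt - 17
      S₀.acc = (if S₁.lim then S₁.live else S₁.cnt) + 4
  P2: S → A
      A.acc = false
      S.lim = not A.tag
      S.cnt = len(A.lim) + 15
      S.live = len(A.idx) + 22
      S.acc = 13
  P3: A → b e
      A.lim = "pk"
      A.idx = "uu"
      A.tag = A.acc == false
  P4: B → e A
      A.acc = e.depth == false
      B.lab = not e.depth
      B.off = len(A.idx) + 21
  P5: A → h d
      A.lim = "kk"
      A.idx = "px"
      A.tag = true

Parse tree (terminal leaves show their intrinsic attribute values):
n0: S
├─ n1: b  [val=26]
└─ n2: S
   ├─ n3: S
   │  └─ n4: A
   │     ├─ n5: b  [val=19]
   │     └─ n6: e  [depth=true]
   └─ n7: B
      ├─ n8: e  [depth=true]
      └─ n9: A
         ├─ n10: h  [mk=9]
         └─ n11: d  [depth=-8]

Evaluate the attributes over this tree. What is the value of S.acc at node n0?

1. n1.val = 26  [terminal]
2. n4.acc = false  [false]
3. n5.val = 19  [terminal]
4. n6.depth = true  [terminal]
5. n4.lim = "pk"  ["pk"]
6. n4.idx = "uu"  ["uu"]
7. n4.tag = true  [A.acc == false]
8. n3.lim = false  [not A.tag]
9. n3.cnt = 17  [len(A.lim) + 15]
10. n3.live = 24  [len(A.idx) + 22]
11. n3.acc = 13  [13]
12. n8.depth = true  [terminal]
13. n9.acc = false  [e.depth == false]
14. n10.mk = 9  [terminal]
15. n11.depth = -8  [terminal]
16. n9.lim = "kk"  ["kk"]
17. n9.idx = "px"  ["px"]
18. n9.tag = true  [true]
19. n7.lab = false  [not e.depth]
20. n7.off = 23  [len(A.idx) + 21]
21. n2.lim = false  [S₁.acc > 13]
22. n2.cnt = 22  [S₁.cnt + 5]
23. n2.live = 0  [S₁.cnt - 17]
24. n2.acc = 21  [(if S₁.lim then S₁.live else S₁.cnt) + 4]
25. n0.lim = false  [S₁.lim == true]
26. n0.cnt = 16  [b.val + S₁.cnt - 32]
27. n0.live = 21  [S₁.live * -1 + 21]
28. n0.acc = 24  [S₁.acc + 3]

24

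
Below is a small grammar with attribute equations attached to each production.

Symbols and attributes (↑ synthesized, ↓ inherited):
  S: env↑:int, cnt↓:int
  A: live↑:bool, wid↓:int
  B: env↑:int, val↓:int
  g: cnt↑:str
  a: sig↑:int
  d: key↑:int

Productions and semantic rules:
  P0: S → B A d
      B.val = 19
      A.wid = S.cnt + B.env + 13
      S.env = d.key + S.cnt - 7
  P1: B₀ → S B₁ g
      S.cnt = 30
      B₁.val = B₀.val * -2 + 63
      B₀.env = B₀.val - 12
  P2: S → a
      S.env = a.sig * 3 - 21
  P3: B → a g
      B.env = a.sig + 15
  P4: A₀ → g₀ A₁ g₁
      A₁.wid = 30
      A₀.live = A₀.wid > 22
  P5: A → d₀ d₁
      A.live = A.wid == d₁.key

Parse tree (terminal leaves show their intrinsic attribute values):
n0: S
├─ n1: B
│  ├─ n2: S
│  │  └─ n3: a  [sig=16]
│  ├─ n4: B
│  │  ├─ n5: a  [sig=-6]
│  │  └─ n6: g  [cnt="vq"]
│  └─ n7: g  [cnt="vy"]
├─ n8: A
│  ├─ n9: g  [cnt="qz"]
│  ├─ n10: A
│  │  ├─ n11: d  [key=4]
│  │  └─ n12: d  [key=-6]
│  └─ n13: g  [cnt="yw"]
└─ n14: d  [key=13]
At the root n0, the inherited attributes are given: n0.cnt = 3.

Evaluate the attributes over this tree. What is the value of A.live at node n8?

true

1. n0.cnt = 3  [given at root]
2. n1.val = 19  [19]
3. n2.cnt = 30  [30]
4. n3.sig = 16  [terminal]
5. n2.env = 27  [a.sig * 3 - 21]
6. n4.val = 25  [B₀.val * -2 + 63]
7. n5.sig = -6  [terminal]
8. n6.cnt = "vq"  [terminal]
9. n4.env = 9  [a.sig + 15]
10. n7.cnt = "vy"  [terminal]
11. n1.env = 7  [B₀.val - 12]
12. n8.wid = 23  [S.cnt + B.env + 13]
13. n9.cnt = "qz"  [terminal]
14. n10.wid = 30  [30]
15. n11.key = 4  [terminal]
16. n12.key = -6  [terminal]
17. n10.live = false  [A.wid == d₁.key]
18. n13.cnt = "yw"  [terminal]
19. n8.live = true  [A₀.wid > 22]
20. n14.key = 13  [terminal]
21. n0.env = 9  [d.key + S.cnt - 7]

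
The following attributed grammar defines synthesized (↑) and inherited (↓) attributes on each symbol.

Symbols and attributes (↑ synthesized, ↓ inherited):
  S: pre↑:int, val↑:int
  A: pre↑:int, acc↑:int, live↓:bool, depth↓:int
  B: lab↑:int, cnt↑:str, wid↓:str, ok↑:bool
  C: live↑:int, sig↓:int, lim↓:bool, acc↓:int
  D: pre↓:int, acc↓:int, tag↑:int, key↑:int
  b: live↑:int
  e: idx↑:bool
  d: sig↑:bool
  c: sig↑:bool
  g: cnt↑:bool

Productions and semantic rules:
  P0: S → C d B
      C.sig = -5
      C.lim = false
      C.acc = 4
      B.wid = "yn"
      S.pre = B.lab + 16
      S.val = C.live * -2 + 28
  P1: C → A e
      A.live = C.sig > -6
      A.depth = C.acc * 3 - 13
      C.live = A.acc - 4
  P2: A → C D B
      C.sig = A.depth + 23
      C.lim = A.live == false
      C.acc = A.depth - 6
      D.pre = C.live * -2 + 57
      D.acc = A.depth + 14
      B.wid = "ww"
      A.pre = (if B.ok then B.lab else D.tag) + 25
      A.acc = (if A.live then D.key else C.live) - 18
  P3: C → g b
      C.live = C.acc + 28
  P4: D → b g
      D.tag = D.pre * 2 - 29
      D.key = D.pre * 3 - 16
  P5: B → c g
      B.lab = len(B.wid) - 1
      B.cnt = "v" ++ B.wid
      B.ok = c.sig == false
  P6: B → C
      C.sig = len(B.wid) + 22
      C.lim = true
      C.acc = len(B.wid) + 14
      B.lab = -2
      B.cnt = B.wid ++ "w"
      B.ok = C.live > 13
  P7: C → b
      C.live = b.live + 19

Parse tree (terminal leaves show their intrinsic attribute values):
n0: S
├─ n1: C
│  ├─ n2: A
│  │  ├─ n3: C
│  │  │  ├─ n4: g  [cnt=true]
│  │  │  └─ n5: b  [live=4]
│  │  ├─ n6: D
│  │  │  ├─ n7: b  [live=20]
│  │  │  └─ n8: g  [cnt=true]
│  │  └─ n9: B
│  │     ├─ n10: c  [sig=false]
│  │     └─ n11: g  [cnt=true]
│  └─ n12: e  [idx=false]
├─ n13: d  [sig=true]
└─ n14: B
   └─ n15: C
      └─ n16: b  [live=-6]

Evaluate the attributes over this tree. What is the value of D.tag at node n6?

1. n1.sig = -5  [-5]
2. n1.lim = false  [false]
3. n1.acc = 4  [4]
4. n2.live = true  [C.sig > -6]
5. n2.depth = -1  [C.acc * 3 - 13]
6. n3.sig = 22  [A.depth + 23]
7. n3.lim = false  [A.live == false]
8. n3.acc = -7  [A.depth - 6]
9. n4.cnt = true  [terminal]
10. n5.live = 4  [terminal]
11. n3.live = 21  [C.acc + 28]
12. n6.pre = 15  [C.live * -2 + 57]
13. n6.acc = 13  [A.depth + 14]
14. n7.live = 20  [terminal]
15. n8.cnt = true  [terminal]
16. n6.tag = 1  [D.pre * 2 - 29]
17. n6.key = 29  [D.pre * 3 - 16]
18. n9.wid = "ww"  ["ww"]
19. n10.sig = false  [terminal]
20. n11.cnt = true  [terminal]
21. n9.lab = 1  [len(B.wid) - 1]
22. n9.cnt = "vww"  ["v" ++ B.wid]
23. n9.ok = true  [c.sig == false]
24. n2.pre = 26  [(if B.ok then B.lab else D.tag) + 25]
25. n2.acc = 11  [(if A.live then D.key else C.live) - 18]
26. n12.idx = false  [terminal]
27. n1.live = 7  [A.acc - 4]
28. n13.sig = true  [terminal]
29. n14.wid = "yn"  ["yn"]
30. n15.sig = 24  [len(B.wid) + 22]
31. n15.lim = true  [true]
32. n15.acc = 16  [len(B.wid) + 14]
33. n16.live = -6  [terminal]
34. n15.live = 13  [b.live + 19]
35. n14.lab = -2  [-2]
36. n14.cnt = "ynw"  [B.wid ++ "w"]
37. n14.ok = false  [C.live > 13]
38. n0.pre = 14  [B.lab + 16]
39. n0.val = 14  [C.live * -2 + 28]

1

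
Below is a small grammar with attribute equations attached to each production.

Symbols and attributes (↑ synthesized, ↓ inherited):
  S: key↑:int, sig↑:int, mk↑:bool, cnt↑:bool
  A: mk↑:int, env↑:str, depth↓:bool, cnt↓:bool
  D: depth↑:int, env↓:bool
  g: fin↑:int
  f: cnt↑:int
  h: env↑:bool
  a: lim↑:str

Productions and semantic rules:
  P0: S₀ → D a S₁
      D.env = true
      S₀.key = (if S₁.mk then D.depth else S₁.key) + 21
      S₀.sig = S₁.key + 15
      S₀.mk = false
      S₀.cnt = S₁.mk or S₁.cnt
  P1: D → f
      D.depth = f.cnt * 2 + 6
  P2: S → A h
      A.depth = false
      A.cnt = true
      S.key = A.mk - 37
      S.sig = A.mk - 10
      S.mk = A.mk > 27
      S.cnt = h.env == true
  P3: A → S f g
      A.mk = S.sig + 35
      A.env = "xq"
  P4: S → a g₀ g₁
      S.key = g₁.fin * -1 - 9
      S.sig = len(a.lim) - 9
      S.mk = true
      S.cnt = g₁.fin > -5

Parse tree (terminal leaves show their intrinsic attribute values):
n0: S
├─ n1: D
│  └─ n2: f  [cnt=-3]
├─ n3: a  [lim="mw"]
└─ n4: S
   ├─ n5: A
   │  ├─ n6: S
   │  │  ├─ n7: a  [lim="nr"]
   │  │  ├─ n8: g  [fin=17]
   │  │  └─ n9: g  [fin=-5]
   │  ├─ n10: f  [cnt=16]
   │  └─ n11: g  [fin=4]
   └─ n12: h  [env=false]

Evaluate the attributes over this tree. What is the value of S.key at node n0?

21

1. n1.env = true  [true]
2. n2.cnt = -3  [terminal]
3. n1.depth = 0  [f.cnt * 2 + 6]
4. n3.lim = "mw"  [terminal]
5. n5.depth = false  [false]
6. n5.cnt = true  [true]
7. n7.lim = "nr"  [terminal]
8. n8.fin = 17  [terminal]
9. n9.fin = -5  [terminal]
10. n6.key = -4  [g₁.fin * -1 - 9]
11. n6.sig = -7  [len(a.lim) - 9]
12. n6.mk = true  [true]
13. n6.cnt = false  [g₁.fin > -5]
14. n10.cnt = 16  [terminal]
15. n11.fin = 4  [terminal]
16. n5.mk = 28  [S.sig + 35]
17. n5.env = "xq"  ["xq"]
18. n12.env = false  [terminal]
19. n4.key = -9  [A.mk - 37]
20. n4.sig = 18  [A.mk - 10]
21. n4.mk = true  [A.mk > 27]
22. n4.cnt = false  [h.env == true]
23. n0.key = 21  [(if S₁.mk then D.depth else S₁.key) + 21]
24. n0.sig = 6  [S₁.key + 15]
25. n0.mk = false  [false]
26. n0.cnt = true  [S₁.mk or S₁.cnt]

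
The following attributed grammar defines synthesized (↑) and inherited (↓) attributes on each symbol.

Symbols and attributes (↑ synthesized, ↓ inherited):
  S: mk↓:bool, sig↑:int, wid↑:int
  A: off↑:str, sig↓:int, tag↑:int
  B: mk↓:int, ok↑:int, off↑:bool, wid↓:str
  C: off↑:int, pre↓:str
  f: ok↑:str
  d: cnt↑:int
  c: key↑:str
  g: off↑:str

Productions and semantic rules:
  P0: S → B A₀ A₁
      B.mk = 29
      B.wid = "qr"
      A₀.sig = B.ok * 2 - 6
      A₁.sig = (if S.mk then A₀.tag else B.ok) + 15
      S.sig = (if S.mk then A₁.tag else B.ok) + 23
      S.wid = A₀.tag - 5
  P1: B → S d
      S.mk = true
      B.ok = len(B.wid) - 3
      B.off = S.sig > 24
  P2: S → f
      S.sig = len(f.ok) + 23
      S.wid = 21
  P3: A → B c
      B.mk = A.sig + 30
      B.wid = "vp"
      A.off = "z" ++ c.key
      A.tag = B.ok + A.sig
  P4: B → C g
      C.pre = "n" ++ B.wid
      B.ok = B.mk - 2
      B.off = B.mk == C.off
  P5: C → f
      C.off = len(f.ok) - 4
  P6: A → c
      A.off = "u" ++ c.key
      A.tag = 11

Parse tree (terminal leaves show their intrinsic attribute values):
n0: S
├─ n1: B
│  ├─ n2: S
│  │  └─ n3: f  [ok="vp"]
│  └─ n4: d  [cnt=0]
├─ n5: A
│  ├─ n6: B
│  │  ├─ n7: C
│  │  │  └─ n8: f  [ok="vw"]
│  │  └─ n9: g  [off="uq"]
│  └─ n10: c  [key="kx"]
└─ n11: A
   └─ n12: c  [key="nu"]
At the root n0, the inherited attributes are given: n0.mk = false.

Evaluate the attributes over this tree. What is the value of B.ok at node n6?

1. n0.mk = false  [given at root]
2. n1.mk = 29  [29]
3. n1.wid = "qr"  ["qr"]
4. n2.mk = true  [true]
5. n3.ok = "vp"  [terminal]
6. n2.sig = 25  [len(f.ok) + 23]
7. n2.wid = 21  [21]
8. n4.cnt = 0  [terminal]
9. n1.ok = -1  [len(B.wid) - 3]
10. n1.off = true  [S.sig > 24]
11. n5.sig = -8  [B.ok * 2 - 6]
12. n6.mk = 22  [A.sig + 30]
13. n6.wid = "vp"  ["vp"]
14. n7.pre = "nvp"  ["n" ++ B.wid]
15. n8.ok = "vw"  [terminal]
16. n7.off = -2  [len(f.ok) - 4]
17. n9.off = "uq"  [terminal]
18. n6.ok = 20  [B.mk - 2]
19. n6.off = false  [B.mk == C.off]
20. n10.key = "kx"  [terminal]
21. n5.off = "zkx"  ["z" ++ c.key]
22. n5.tag = 12  [B.ok + A.sig]
23. n11.sig = 14  [(if S.mk then A₀.tag else B.ok) + 15]
24. n12.key = "nu"  [terminal]
25. n11.off = "unu"  ["u" ++ c.key]
26. n11.tag = 11  [11]
27. n0.sig = 22  [(if S.mk then A₁.tag else B.ok) + 23]
28. n0.wid = 7  [A₀.tag - 5]

20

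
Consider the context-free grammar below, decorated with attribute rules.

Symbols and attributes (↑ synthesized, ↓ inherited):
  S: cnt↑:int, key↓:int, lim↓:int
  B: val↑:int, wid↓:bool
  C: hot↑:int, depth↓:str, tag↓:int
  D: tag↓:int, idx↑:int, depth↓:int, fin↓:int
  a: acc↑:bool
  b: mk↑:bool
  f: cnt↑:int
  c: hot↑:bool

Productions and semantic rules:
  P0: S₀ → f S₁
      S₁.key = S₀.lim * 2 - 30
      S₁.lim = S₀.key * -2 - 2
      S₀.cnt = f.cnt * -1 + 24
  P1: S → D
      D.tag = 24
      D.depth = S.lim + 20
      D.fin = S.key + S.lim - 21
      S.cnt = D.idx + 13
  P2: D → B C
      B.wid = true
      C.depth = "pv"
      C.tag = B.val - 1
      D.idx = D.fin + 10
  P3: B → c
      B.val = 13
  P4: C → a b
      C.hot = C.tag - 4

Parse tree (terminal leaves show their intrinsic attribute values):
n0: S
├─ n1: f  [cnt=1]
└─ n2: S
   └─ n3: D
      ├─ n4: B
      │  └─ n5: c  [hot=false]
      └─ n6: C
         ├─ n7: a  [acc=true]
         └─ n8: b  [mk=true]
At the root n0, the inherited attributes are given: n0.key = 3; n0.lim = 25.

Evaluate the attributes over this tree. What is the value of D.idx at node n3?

1. n0.key = 3  [given at root]
2. n0.lim = 25  [given at root]
3. n1.cnt = 1  [terminal]
4. n2.key = 20  [S₀.lim * 2 - 30]
5. n2.lim = -8  [S₀.key * -2 - 2]
6. n3.tag = 24  [24]
7. n3.depth = 12  [S.lim + 20]
8. n3.fin = -9  [S.key + S.lim - 21]
9. n4.wid = true  [true]
10. n5.hot = false  [terminal]
11. n4.val = 13  [13]
12. n6.depth = "pv"  ["pv"]
13. n6.tag = 12  [B.val - 1]
14. n7.acc = true  [terminal]
15. n8.mk = true  [terminal]
16. n6.hot = 8  [C.tag - 4]
17. n3.idx = 1  [D.fin + 10]
18. n2.cnt = 14  [D.idx + 13]
19. n0.cnt = 23  [f.cnt * -1 + 24]

1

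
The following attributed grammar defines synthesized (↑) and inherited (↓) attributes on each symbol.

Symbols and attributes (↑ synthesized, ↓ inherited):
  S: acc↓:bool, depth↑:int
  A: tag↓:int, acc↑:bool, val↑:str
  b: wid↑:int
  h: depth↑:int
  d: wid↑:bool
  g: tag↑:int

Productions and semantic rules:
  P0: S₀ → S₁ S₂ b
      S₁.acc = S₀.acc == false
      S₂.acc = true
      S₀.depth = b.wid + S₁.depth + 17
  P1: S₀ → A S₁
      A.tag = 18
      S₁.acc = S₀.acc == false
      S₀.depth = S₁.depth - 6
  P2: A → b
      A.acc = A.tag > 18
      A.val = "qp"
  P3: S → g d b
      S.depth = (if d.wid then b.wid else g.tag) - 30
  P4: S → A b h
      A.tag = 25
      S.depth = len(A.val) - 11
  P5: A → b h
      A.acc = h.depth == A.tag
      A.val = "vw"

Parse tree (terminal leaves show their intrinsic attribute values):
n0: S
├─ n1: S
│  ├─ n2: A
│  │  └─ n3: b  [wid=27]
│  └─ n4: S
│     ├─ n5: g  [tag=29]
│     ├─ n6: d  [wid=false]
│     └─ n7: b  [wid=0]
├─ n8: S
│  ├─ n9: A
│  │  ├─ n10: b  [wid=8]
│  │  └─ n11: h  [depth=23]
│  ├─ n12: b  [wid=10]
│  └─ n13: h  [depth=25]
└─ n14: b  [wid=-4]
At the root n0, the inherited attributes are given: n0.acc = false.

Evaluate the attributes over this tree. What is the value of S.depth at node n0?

1. n0.acc = false  [given at root]
2. n1.acc = true  [S₀.acc == false]
3. n2.tag = 18  [18]
4. n3.wid = 27  [terminal]
5. n2.acc = false  [A.tag > 18]
6. n2.val = "qp"  ["qp"]
7. n4.acc = false  [S₀.acc == false]
8. n5.tag = 29  [terminal]
9. n6.wid = false  [terminal]
10. n7.wid = 0  [terminal]
11. n4.depth = -1  [(if d.wid then b.wid else g.tag) - 30]
12. n1.depth = -7  [S₁.depth - 6]
13. n8.acc = true  [true]
14. n9.tag = 25  [25]
15. n10.wid = 8  [terminal]
16. n11.depth = 23  [terminal]
17. n9.acc = false  [h.depth == A.tag]
18. n9.val = "vw"  ["vw"]
19. n12.wid = 10  [terminal]
20. n13.depth = 25  [terminal]
21. n8.depth = -9  [len(A.val) - 11]
22. n14.wid = -4  [terminal]
23. n0.depth = 6  [b.wid + S₁.depth + 17]

6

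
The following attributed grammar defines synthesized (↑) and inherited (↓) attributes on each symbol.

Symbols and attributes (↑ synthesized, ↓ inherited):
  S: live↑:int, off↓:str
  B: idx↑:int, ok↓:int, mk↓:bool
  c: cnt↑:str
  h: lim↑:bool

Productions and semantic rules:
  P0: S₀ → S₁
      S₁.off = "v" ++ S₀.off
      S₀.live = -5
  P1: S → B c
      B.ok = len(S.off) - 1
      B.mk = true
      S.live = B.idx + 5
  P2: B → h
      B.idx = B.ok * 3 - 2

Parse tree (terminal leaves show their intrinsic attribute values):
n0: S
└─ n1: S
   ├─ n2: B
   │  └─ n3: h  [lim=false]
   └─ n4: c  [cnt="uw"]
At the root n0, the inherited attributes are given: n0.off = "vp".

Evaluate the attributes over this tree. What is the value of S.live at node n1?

9

1. n0.off = "vp"  [given at root]
2. n1.off = "vvp"  ["v" ++ S₀.off]
3. n2.ok = 2  [len(S.off) - 1]
4. n2.mk = true  [true]
5. n3.lim = false  [terminal]
6. n2.idx = 4  [B.ok * 3 - 2]
7. n4.cnt = "uw"  [terminal]
8. n1.live = 9  [B.idx + 5]
9. n0.live = -5  [-5]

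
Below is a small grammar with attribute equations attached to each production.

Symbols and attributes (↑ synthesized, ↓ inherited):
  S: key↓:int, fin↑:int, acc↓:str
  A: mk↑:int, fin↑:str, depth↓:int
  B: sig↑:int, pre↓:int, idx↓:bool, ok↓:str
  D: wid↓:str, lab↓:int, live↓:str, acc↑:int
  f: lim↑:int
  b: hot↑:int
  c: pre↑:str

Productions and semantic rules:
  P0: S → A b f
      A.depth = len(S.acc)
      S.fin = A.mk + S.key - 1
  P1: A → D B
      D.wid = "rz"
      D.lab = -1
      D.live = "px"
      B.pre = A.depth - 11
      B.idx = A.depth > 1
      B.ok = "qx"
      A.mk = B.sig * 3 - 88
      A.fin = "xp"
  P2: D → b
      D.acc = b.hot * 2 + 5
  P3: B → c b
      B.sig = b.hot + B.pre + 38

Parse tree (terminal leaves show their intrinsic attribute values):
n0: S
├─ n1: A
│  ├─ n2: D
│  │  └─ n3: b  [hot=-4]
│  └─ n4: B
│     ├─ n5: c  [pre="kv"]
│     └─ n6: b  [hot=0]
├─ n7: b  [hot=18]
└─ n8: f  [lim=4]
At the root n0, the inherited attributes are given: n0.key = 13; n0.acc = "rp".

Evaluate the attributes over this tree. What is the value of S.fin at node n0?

11

1. n0.key = 13  [given at root]
2. n0.acc = "rp"  [given at root]
3. n1.depth = 2  [len(S.acc)]
4. n2.wid = "rz"  ["rz"]
5. n2.lab = -1  [-1]
6. n2.live = "px"  ["px"]
7. n3.hot = -4  [terminal]
8. n2.acc = -3  [b.hot * 2 + 5]
9. n4.pre = -9  [A.depth - 11]
10. n4.idx = true  [A.depth > 1]
11. n4.ok = "qx"  ["qx"]
12. n5.pre = "kv"  [terminal]
13. n6.hot = 0  [terminal]
14. n4.sig = 29  [b.hot + B.pre + 38]
15. n1.mk = -1  [B.sig * 3 - 88]
16. n1.fin = "xp"  ["xp"]
17. n7.hot = 18  [terminal]
18. n8.lim = 4  [terminal]
19. n0.fin = 11  [A.mk + S.key - 1]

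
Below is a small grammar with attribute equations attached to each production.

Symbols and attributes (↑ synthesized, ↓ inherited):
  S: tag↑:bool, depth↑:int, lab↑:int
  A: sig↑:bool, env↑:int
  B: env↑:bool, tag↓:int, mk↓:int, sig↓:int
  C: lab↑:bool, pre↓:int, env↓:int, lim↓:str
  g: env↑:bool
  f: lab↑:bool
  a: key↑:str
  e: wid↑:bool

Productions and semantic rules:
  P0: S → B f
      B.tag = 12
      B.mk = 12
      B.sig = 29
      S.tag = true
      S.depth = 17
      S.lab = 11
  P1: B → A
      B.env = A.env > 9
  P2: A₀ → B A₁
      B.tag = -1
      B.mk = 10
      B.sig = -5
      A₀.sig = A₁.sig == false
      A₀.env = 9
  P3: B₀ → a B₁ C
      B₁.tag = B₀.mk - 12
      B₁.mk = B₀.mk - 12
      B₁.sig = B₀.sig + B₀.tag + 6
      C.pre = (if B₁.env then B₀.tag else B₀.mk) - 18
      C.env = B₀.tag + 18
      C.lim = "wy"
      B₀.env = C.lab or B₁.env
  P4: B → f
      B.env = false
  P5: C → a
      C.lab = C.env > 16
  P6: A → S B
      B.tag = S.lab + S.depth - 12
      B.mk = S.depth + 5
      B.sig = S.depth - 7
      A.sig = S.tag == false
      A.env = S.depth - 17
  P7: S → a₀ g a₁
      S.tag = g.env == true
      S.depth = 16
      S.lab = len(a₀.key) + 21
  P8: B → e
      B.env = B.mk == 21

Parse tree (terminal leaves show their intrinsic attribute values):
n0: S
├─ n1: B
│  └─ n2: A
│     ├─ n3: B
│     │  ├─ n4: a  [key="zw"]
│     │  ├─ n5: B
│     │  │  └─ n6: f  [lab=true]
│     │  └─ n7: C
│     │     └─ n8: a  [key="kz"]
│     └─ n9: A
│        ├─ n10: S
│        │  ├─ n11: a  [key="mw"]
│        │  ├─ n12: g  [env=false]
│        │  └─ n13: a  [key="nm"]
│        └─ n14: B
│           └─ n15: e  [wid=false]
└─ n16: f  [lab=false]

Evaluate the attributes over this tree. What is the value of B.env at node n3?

true

1. n1.tag = 12  [12]
2. n1.mk = 12  [12]
3. n1.sig = 29  [29]
4. n3.tag = -1  [-1]
5. n3.mk = 10  [10]
6. n3.sig = -5  [-5]
7. n4.key = "zw"  [terminal]
8. n5.tag = -2  [B₀.mk - 12]
9. n5.mk = -2  [B₀.mk - 12]
10. n5.sig = 0  [B₀.sig + B₀.tag + 6]
11. n6.lab = true  [terminal]
12. n5.env = false  [false]
13. n7.pre = -8  [(if B₁.env then B₀.tag else B₀.mk) - 18]
14. n7.env = 17  [B₀.tag + 18]
15. n7.lim = "wy"  ["wy"]
16. n8.key = "kz"  [terminal]
17. n7.lab = true  [C.env > 16]
18. n3.env = true  [C.lab or B₁.env]
19. n11.key = "mw"  [terminal]
20. n12.env = false  [terminal]
21. n13.key = "nm"  [terminal]
22. n10.tag = false  [g.env == true]
23. n10.depth = 16  [16]
24. n10.lab = 23  [len(a₀.key) + 21]
25. n14.tag = 27  [S.lab + S.depth - 12]
26. n14.mk = 21  [S.depth + 5]
27. n14.sig = 9  [S.depth - 7]
28. n15.wid = false  [terminal]
29. n14.env = true  [B.mk == 21]
30. n9.sig = true  [S.tag == false]
31. n9.env = -1  [S.depth - 17]
32. n2.sig = false  [A₁.sig == false]
33. n2.env = 9  [9]
34. n1.env = false  [A.env > 9]
35. n16.lab = false  [terminal]
36. n0.tag = true  [true]
37. n0.depth = 17  [17]
38. n0.lab = 11  [11]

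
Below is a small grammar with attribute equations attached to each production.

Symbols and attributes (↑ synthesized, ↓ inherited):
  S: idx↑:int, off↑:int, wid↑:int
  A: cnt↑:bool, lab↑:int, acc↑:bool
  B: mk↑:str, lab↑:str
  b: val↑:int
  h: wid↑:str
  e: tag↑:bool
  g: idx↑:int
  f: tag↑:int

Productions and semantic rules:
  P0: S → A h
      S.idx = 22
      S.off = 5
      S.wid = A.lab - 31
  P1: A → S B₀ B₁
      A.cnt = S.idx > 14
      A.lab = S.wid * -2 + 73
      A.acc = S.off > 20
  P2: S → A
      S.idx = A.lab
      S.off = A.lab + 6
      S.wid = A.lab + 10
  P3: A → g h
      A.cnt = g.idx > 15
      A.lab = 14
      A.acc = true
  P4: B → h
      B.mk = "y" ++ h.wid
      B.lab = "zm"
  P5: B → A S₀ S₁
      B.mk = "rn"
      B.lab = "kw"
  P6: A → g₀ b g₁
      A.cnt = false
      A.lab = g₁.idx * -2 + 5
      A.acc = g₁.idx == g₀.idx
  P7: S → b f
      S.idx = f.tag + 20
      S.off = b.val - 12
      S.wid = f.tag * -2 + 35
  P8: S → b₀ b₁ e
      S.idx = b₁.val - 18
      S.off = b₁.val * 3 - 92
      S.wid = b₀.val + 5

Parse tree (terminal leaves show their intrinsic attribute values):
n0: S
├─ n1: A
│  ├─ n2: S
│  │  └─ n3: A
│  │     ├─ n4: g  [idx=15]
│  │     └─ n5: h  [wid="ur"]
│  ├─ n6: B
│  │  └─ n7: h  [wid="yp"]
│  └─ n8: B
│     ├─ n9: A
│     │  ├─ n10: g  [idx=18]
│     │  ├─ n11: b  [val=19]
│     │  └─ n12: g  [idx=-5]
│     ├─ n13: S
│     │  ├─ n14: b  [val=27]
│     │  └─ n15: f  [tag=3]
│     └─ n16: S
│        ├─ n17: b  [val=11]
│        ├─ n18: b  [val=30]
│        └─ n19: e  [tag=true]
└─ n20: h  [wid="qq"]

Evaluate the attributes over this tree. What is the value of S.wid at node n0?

1. n4.idx = 15  [terminal]
2. n5.wid = "ur"  [terminal]
3. n3.cnt = false  [g.idx > 15]
4. n3.lab = 14  [14]
5. n3.acc = true  [true]
6. n2.idx = 14  [A.lab]
7. n2.off = 20  [A.lab + 6]
8. n2.wid = 24  [A.lab + 10]
9. n7.wid = "yp"  [terminal]
10. n6.mk = "yyp"  ["y" ++ h.wid]
11. n6.lab = "zm"  ["zm"]
12. n10.idx = 18  [terminal]
13. n11.val = 19  [terminal]
14. n12.idx = -5  [terminal]
15. n9.cnt = false  [false]
16. n9.lab = 15  [g₁.idx * -2 + 5]
17. n9.acc = false  [g₁.idx == g₀.idx]
18. n14.val = 27  [terminal]
19. n15.tag = 3  [terminal]
20. n13.idx = 23  [f.tag + 20]
21. n13.off = 15  [b.val - 12]
22. n13.wid = 29  [f.tag * -2 + 35]
23. n17.val = 11  [terminal]
24. n18.val = 30  [terminal]
25. n19.tag = true  [terminal]
26. n16.idx = 12  [b₁.val - 18]
27. n16.off = -2  [b₁.val * 3 - 92]
28. n16.wid = 16  [b₀.val + 5]
29. n8.mk = "rn"  ["rn"]
30. n8.lab = "kw"  ["kw"]
31. n1.cnt = false  [S.idx > 14]
32. n1.lab = 25  [S.wid * -2 + 73]
33. n1.acc = false  [S.off > 20]
34. n20.wid = "qq"  [terminal]
35. n0.idx = 22  [22]
36. n0.off = 5  [5]
37. n0.wid = -6  [A.lab - 31]

-6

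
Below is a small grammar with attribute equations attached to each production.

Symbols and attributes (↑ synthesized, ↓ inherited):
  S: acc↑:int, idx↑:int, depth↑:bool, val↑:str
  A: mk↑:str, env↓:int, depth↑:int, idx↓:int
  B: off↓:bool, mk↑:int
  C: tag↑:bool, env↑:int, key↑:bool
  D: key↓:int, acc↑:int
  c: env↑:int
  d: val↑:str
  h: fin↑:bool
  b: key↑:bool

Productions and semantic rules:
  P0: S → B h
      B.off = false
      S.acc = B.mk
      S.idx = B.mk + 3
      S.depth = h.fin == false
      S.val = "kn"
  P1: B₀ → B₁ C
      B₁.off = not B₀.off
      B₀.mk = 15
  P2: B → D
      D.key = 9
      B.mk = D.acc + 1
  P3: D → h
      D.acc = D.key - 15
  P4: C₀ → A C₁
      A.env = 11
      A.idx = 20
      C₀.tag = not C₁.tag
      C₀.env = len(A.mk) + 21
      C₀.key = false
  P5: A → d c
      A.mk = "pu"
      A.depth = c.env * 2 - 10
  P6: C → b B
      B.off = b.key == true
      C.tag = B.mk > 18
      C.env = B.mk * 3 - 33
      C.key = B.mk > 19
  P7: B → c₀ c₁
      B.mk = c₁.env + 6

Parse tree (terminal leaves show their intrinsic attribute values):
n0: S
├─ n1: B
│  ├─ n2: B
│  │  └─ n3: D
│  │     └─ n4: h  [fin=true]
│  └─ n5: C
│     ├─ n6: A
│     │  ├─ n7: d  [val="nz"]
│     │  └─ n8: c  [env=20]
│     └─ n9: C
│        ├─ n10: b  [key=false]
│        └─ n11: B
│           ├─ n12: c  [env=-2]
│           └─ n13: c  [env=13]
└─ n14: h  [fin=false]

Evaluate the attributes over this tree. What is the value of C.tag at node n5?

false

1. n1.off = false  [false]
2. n2.off = true  [not B₀.off]
3. n3.key = 9  [9]
4. n4.fin = true  [terminal]
5. n3.acc = -6  [D.key - 15]
6. n2.mk = -5  [D.acc + 1]
7. n6.env = 11  [11]
8. n6.idx = 20  [20]
9. n7.val = "nz"  [terminal]
10. n8.env = 20  [terminal]
11. n6.mk = "pu"  ["pu"]
12. n6.depth = 30  [c.env * 2 - 10]
13. n10.key = false  [terminal]
14. n11.off = false  [b.key == true]
15. n12.env = -2  [terminal]
16. n13.env = 13  [terminal]
17. n11.mk = 19  [c₁.env + 6]
18. n9.tag = true  [B.mk > 18]
19. n9.env = 24  [B.mk * 3 - 33]
20. n9.key = false  [B.mk > 19]
21. n5.tag = false  [not C₁.tag]
22. n5.env = 23  [len(A.mk) + 21]
23. n5.key = false  [false]
24. n1.mk = 15  [15]
25. n14.fin = false  [terminal]
26. n0.acc = 15  [B.mk]
27. n0.idx = 18  [B.mk + 3]
28. n0.depth = true  [h.fin == false]
29. n0.val = "kn"  ["kn"]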